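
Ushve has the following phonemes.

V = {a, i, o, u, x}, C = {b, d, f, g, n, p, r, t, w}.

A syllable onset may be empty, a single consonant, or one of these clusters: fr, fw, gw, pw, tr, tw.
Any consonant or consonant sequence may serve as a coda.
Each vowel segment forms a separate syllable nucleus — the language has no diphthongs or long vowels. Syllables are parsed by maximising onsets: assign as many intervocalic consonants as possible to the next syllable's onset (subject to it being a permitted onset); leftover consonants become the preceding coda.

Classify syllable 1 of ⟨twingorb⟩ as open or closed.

The vowels are i, o — 2 nuclei, so 2 syllables.
V1 /i/ – V2 /o/: /ng/; trying suffixes from longest down, /g/ is the first permitted one, so coda /n/ | onset /g/.
Result: twin.gorb.
Syllable 1 is /twin/ with coda /n/, so it is closed.

closed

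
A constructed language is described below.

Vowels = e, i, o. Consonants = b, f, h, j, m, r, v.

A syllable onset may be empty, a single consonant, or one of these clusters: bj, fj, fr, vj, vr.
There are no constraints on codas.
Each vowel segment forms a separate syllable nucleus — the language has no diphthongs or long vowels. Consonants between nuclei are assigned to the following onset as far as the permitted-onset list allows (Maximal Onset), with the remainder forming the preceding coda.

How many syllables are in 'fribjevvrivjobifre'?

Vowels present: i, e, i, o, i, e; each is a nucleus, giving 6 syllables.

6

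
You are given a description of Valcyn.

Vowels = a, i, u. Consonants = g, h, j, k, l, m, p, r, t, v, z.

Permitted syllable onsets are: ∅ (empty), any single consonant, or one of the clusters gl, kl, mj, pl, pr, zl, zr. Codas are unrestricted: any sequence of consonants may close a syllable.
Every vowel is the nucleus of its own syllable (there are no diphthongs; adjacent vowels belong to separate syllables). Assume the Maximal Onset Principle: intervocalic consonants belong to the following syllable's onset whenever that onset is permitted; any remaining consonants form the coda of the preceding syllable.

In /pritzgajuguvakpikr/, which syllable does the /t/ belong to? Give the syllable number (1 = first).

1

Nuclei (vowels): i, a, u, u, a, i → 6 syllables.
V1 /i/ – V2 /a/: cluster /tzg/ — the longest permitted-onset suffix is /g/; onset = /g/, preceding coda = /tz/.
V2 /a/ – V3 /u/: /j/ → onset of the next syllable (single consonants are always licit onsets).
V3 /u/ – V4 /u/: just /g/ — single C goes to the following onset.
V4 /u/ – V5 /a/: just /v/ — single C goes to the following onset.
V5 /a/ – V6 /i/: /kp/; trying suffixes from longest down, /p/ is the first permitted one, so coda /k/ | onset /p/.
Putting it together: pritz.ga.ju.gu.vak.pikr.
The /t/ is in the coda of syllable 1 (/pritz/).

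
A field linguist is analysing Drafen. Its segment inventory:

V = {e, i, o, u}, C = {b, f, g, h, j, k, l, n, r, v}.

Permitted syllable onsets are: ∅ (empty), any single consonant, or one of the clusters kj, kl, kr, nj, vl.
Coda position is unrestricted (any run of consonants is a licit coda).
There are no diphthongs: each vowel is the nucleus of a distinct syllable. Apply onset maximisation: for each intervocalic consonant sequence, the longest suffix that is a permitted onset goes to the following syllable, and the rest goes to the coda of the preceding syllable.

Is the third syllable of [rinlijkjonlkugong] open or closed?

Nuclei (vowels): i, i, o, u, o → 5 syllables.
σ1/σ2 boundary: /nl/; trying suffixes from longest down, /l/ is the first permitted one, so coda /n/ | onset /l/.
σ2/σ3 boundary: /jkj/; trying suffixes from longest down, /kj/ is the first permitted one, so coda /j/ | onset /kj/.
σ3/σ4 boundary: /nlk/ — longest licit onset from the right is /k/, leaving /nl/ as coda.
σ4/σ5 boundary: /g/ is a single consonant, so it becomes the next onset.
Syllabification: rin.lij.kjonl.ku.gong.
Syllable 3 is /kjonl/ with coda /nl/, so it is closed.

closed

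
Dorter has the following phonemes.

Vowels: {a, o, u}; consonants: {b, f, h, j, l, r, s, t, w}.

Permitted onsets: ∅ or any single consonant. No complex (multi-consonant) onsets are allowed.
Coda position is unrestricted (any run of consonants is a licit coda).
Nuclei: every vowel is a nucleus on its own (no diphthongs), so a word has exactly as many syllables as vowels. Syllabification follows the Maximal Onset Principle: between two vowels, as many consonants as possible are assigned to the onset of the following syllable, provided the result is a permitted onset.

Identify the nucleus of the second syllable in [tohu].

u

Nuclei (vowels): o, u → 2 syllables.
The second nucleus (vowel 2 from the left) is /u/.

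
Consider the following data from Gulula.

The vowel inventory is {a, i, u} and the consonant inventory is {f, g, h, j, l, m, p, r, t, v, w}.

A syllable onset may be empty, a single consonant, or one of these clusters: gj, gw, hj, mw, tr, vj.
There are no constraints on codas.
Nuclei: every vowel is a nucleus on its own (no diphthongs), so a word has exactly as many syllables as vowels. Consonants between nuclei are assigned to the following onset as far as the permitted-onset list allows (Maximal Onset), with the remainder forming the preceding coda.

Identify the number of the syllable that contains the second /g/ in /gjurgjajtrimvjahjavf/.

Vowels present: u, a, i, a, a; each is a nucleus, giving 5 syllables.
V1 /u/ – V2 /a/: cluster /rgj/ — the longest permitted-onset suffix is /gj/; onset = /gj/, preceding coda = /r/.
V2 /a/ – V3 /i/: /jtr/; trying suffixes from longest down, /tr/ is the first permitted one, so coda /j/ | onset /tr/.
V3 /i/ – V4 /a/: /mvj/; trying suffixes from longest down, /vj/ is the first permitted one, so coda /m/ | onset /vj/.
V4 /a/ – V5 /a/: /hj/ is a licit onset in full, so it all attaches to the next syllable.
Syllabification: gjur.gjaj.trim.vja.hjavf.
The second /g/ is in the onset of syllable 2 (/gjaj/).

2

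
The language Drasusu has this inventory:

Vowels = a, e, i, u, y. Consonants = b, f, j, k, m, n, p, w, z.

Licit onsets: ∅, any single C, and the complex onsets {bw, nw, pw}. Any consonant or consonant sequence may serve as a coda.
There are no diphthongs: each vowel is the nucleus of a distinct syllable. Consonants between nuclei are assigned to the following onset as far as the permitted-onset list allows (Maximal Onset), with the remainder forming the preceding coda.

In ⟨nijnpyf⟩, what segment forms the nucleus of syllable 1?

The vowels are i, y — 2 nuclei, so 2 syllables.
The first nucleus (vowel 1 from the left) is /i/.

i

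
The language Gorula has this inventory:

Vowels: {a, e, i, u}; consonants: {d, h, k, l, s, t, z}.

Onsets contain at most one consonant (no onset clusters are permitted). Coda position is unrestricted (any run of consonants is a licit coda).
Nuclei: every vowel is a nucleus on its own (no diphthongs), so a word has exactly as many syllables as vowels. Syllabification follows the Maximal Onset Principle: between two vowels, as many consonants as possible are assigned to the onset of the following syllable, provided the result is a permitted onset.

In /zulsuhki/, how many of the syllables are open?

1

Vowels present: u, u, i; each is a nucleus, giving 3 syllables.
V1 /u/ – V2 /u/: /ls/; trying suffixes from longest down, /s/ is the first permitted one, so coda /l/ | onset /s/.
V2 /u/ – V3 /i/: /hk/; trying suffixes from longest down, /k/ is the first permitted one, so coda /h/ | onset /k/.
So the parse is zul.suh.ki.
Classifying each syllable: /zul/ (closed), /suh/ (closed), /ki/ (open).
Open syllables: 1.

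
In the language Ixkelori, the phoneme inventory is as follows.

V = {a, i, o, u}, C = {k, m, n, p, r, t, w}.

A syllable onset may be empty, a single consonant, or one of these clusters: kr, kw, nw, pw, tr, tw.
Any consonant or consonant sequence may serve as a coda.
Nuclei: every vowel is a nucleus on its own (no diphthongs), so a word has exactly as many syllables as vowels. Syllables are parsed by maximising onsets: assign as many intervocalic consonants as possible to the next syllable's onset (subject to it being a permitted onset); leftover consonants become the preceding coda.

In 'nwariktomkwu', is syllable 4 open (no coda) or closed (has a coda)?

open

Nuclei (vowels): a, i, o, u → 4 syllables.
/a…i/ gap (V1→V2): /r/ is a single consonant, so it becomes the next onset.
/i…o/ gap (V2→V3): /kt/; trying suffixes from longest down, /t/ is the first permitted one, so coda /k/ | onset /t/.
/o…u/ gap (V3→V4): cluster /mkw/ — the longest permitted-onset suffix is /kw/; onset = /kw/, preceding coda = /m/.
Result: nwa.rik.tom.kwu.
Syllable 4 is /kwu/; it ends in its nucleus with no coda, so it is open.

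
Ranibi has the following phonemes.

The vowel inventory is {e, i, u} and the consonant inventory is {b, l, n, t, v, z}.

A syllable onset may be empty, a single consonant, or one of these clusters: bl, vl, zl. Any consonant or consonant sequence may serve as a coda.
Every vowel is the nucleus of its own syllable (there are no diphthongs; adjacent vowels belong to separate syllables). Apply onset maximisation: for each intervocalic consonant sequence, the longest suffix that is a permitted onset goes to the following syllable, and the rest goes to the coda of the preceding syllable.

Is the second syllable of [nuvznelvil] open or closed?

closed

The vowels are u, e, i — 3 nuclei, so 3 syllables.
V1 /u/ – V2 /e/: /vzn/ — longest licit onset from the right is /n/, leaving /vz/ as coda.
V2 /e/ – V3 /i/: cluster /lv/ — the longest permitted-onset suffix is /v/; onset = /v/, preceding coda = /l/.
So the parse is nuvz.nel.vil.
Syllable 2 is /nel/ with coda /l/, so it is closed.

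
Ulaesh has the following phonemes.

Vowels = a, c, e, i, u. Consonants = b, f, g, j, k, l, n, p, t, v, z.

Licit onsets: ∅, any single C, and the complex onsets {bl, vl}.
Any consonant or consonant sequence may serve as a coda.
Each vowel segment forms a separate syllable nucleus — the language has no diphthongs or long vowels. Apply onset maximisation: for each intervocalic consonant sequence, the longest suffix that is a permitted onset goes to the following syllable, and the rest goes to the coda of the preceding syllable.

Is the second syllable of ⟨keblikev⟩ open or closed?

open

Vowels present: e, i, e; each is a nucleus, giving 3 syllables.
Between /e/ (V1) and /i/ (V2): /bl/ is a licit onset in full, so it all attaches to the next syllable.
Between /i/ (V2) and /e/ (V3): just /k/ — single C goes to the following onset.
Putting it together: ke.bli.kev.
Syllable 2 is /bli/; it ends in its nucleus with no coda, so it is open.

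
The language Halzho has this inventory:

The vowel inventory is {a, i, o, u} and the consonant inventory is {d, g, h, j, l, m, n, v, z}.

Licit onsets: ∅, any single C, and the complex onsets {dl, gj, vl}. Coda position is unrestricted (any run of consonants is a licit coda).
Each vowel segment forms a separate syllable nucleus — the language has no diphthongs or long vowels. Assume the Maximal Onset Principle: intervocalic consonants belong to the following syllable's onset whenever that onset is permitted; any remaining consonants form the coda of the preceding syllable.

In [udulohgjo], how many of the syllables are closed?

The vowels are u, u, o, o — 4 nuclei, so 4 syllables.
σ1/σ2 boundary: /d/ is a single consonant, so it becomes the next onset.
σ2/σ3 boundary: /l/ is a single consonant, so it becomes the next onset.
σ3/σ4 boundary: /hgj/; trying suffixes from longest down, /gj/ is the first permitted one, so coda /h/ | onset /gj/.
Result: u.du.loh.gjo.
Classifying each syllable: /u/ (open), /du/ (open), /loh/ (closed), /gjo/ (open).
Closed syllables: 1.

1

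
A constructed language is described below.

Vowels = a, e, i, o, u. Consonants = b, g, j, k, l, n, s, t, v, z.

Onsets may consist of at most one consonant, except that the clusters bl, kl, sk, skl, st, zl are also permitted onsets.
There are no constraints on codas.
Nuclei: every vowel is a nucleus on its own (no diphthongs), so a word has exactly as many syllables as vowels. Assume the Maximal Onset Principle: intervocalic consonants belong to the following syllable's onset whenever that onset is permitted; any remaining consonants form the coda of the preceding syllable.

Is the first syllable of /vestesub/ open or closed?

open

Vowels present: e, e, u; each is a nucleus, giving 3 syllables.
Between /e/ (V1) and /e/ (V2): /st/ — entire cluster is a permitted onset → onset /st/, coda ∅.
Between /e/ (V2) and /u/ (V3): just /s/ — single C goes to the following onset.
So the parse is ve.ste.sub.
Syllable 1 is /ve/; it ends in its nucleus with no coda, so it is open.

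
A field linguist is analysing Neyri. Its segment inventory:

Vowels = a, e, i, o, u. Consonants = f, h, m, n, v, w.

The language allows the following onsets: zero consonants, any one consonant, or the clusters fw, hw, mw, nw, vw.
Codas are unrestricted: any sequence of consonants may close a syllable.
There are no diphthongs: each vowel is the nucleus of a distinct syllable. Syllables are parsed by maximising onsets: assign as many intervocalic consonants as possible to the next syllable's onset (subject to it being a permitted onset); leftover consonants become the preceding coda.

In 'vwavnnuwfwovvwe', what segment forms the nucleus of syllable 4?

e

Vowels present: a, u, o, e; each is a nucleus, giving 4 syllables.
The fourth nucleus (vowel 4 from the left) is /e/.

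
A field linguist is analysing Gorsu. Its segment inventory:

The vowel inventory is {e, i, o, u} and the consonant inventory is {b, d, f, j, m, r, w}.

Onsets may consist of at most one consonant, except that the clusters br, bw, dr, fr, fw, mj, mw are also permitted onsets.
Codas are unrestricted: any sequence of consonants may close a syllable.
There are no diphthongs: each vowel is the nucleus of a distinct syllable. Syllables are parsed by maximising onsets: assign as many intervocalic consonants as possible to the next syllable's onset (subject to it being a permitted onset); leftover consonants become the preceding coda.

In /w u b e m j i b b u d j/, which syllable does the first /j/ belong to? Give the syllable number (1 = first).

Vowels present: u, e, i, u; each is a nucleus, giving 4 syllables.
V1 /u/ – V2 /e/: /b/ → onset of the next syllable (single consonants are always licit onsets).
V2 /e/ – V3 /i/: /mj/ is a licit onset in full, so it all attaches to the next syllable.
V3 /i/ – V4 /u/: /bb/ splits as /b/ + /b/ (/b/ is the longest suffix that is a licit onset).
Putting it together: wu.be.mjib.budj.
The first /j/ is in the onset of syllable 3 (/mjib/).

3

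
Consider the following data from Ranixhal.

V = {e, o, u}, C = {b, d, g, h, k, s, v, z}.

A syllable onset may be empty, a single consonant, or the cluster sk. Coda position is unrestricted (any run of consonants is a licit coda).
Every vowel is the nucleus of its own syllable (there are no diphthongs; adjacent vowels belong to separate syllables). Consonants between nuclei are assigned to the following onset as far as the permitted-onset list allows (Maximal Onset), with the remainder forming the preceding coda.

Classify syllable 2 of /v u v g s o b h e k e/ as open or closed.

closed

The vowels are u, o, e, e — 4 nuclei, so 4 syllables.
Between /u/ (V1) and /o/ (V2): cluster /vgs/ — the longest permitted-onset suffix is /s/; onset = /s/, preceding coda = /vg/.
Between /o/ (V2) and /e/ (V3): /bh/ splits as /b/ + /h/ (/h/ is the longest suffix that is a licit onset).
Between /e/ (V3) and /e/ (V4): /k/ is a single consonant, so it becomes the next onset.
So the parse is vuvg.sob.he.ke.
Syllable 2 is /sob/ with coda /b/, so it is closed.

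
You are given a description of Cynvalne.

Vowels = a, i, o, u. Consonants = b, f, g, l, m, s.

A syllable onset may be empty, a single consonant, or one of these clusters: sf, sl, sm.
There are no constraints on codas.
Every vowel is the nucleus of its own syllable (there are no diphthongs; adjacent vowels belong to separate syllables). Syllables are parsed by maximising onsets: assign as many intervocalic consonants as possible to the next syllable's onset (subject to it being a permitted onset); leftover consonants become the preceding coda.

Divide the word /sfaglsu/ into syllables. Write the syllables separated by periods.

sfagl.su

Nuclei (vowels): a, u → 2 syllables.
V1 /a/ – V2 /u/: /gls/ splits as /gl/ + /s/ (/s/ is the longest suffix that is a licit onset).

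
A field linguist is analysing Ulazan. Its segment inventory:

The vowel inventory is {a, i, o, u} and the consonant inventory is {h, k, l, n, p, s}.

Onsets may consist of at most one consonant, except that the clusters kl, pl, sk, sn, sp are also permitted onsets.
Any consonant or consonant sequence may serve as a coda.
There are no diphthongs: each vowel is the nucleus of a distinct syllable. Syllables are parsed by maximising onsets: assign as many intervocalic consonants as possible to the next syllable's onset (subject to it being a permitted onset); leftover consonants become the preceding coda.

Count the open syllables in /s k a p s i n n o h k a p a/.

The vowels are a, i, o, a, a — 5 nuclei, so 5 syllables.
σ1/σ2 boundary: /ps/ splits as /p/ + /s/ (/s/ is the longest suffix that is a licit onset).
σ2/σ3 boundary: cluster /nn/ — the longest permitted-onset suffix is /n/; onset = /n/, preceding coda = /n/.
σ3/σ4 boundary: /hk/; trying suffixes from longest down, /k/ is the first permitted one, so coda /h/ | onset /k/.
σ4/σ5 boundary: /p/ → onset of the next syllable (single consonants are always licit onsets).
Result: skap.sin.noh.ka.pa.
Classifying each syllable: /skap/ (closed), /sin/ (closed), /noh/ (closed), /ka/ (open), /pa/ (open).
Open syllables: 2.

2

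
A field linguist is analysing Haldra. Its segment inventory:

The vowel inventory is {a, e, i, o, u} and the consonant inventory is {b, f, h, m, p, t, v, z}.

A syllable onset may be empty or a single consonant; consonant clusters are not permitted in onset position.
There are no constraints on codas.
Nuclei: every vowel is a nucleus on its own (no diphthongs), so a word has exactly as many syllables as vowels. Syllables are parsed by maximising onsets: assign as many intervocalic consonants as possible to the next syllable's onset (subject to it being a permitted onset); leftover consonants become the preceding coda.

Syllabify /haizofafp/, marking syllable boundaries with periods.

The vowels are a, i, o, a — 4 nuclei, so 4 syllables.
σ1/σ2 boundary: nothing intervenes; syllable break is V.V.
σ2/σ3 boundary: /z/ is a single consonant, so it becomes the next onset.
σ3/σ4 boundary: just /f/ — single C goes to the following onset.

ha.i.zo.fafp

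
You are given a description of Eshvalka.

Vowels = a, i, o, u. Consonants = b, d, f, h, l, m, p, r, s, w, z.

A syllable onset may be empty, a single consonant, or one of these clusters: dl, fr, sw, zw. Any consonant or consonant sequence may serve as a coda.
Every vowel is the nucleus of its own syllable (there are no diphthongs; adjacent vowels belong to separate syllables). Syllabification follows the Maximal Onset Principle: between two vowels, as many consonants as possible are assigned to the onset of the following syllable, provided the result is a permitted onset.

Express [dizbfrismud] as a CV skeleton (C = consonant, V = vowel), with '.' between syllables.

CVCC.CCVC.CVC

Vowels present: i, i, u; each is a nucleus, giving 3 syllables.
/i…i/ gap (V1→V2): /zbfr/ — longest licit onset from the right is /fr/, leaving /zb/ as coda.
/i…u/ gap (V2→V3): /sm/; trying suffixes from longest down, /m/ is the first permitted one, so coda /s/ | onset /m/.
Result: dizb.fris.mud.
Mapping each syllable to C/V: /dizb/ → CVCC, /fris/ → CCVC, /mud/ → CVC.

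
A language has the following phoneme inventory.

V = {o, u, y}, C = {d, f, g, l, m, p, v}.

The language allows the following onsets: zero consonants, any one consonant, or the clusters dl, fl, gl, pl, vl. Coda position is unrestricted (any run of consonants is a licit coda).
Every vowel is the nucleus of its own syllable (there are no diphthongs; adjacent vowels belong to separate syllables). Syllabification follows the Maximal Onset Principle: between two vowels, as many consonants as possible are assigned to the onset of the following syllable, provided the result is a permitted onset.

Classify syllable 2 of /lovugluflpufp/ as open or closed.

Vowels present: o, u, u, u; each is a nucleus, giving 4 syllables.
V1 /o/ – V2 /u/: just /v/ — single C goes to the following onset.
V2 /u/ – V3 /u/: cluster /gl/ — /gl/ is itself a permitted onset, so the whole cluster goes right; preceding coda = ∅.
V3 /u/ – V4 /u/: /flp/; trying suffixes from longest down, /p/ is the first permitted one, so coda /fl/ | onset /p/.
So the parse is lo.vu.glufl.pufp.
Syllable 2 is /vu/; it ends in its nucleus with no coda, so it is open.

open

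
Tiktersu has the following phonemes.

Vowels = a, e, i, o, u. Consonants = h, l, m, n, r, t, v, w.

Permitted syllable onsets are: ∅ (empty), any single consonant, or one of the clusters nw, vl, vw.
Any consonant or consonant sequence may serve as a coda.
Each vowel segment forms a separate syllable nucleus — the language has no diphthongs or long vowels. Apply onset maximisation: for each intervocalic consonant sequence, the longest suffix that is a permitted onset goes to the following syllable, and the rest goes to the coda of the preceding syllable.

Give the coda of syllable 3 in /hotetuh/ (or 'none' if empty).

Vowels present: o, e, u; each is a nucleus, giving 3 syllables.
Between /o/ (V1) and /e/ (V2): just /t/ — single C goes to the following onset.
Between /e/ (V2) and /u/ (V3): just /t/ — single C goes to the following onset.
Putting it together: ho.te.tuh.
Syllable 3 is /tuh/: onset /t/, nucleus /u/, coda /h/.

h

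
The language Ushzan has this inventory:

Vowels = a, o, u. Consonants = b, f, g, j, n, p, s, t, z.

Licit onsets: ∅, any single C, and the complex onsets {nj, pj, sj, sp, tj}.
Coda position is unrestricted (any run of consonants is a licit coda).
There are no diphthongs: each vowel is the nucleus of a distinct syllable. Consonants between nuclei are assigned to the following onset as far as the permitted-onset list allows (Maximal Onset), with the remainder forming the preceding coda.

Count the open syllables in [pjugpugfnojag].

Nuclei (vowels): u, u, o, a → 4 syllables.
σ1/σ2 boundary: /gp/; trying suffixes from longest down, /p/ is the first permitted one, so coda /g/ | onset /p/.
σ2/σ3 boundary: /gfn/; trying suffixes from longest down, /n/ is the first permitted one, so coda /gf/ | onset /n/.
σ3/σ4 boundary: /j/ → onset of the next syllable (single consonants are always licit onsets).
Result: pjug.pugf.no.jag.
Classifying each syllable: /pjug/ (closed), /pugf/ (closed), /no/ (open), /jag/ (closed).
Open syllables: 1.

1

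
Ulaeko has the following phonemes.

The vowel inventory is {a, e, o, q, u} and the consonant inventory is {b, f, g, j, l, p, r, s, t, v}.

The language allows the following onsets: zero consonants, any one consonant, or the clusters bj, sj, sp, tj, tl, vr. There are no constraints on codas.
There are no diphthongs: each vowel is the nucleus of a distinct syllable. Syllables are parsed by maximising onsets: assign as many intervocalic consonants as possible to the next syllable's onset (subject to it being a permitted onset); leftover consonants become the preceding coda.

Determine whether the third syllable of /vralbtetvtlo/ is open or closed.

The vowels are a, e, o — 3 nuclei, so 3 syllables.
σ1/σ2 boundary: cluster /lbt/ — the longest permitted-onset suffix is /t/; onset = /t/, preceding coda = /lb/.
σ2/σ3 boundary: cluster /tvtl/ — the longest permitted-onset suffix is /tl/; onset = /tl/, preceding coda = /tv/.
Syllabification: vralb.tetv.tlo.
Syllable 3 is /tlo/; it ends in its nucleus with no coda, so it is open.

open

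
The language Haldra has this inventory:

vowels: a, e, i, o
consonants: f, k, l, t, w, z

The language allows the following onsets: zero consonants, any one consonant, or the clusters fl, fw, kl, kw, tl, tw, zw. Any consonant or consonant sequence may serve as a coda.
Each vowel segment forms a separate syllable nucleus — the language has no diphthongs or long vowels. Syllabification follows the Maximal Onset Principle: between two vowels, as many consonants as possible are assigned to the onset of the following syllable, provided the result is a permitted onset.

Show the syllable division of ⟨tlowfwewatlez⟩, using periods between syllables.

Vowels present: o, e, a, e; each is a nucleus, giving 4 syllables.
Between /o/ (V1) and /e/ (V2): /wfw/ splits as /w/ + /fw/ (/fw/ is the longest suffix that is a licit onset).
Between /e/ (V2) and /a/ (V3): /w/ is a single consonant, so it becomes the next onset.
Between /a/ (V3) and /e/ (V4): cluster /tl/ — /tl/ is itself a permitted onset, so the whole cluster goes right; preceding coda = ∅.

tlow.fwe.wa.tlez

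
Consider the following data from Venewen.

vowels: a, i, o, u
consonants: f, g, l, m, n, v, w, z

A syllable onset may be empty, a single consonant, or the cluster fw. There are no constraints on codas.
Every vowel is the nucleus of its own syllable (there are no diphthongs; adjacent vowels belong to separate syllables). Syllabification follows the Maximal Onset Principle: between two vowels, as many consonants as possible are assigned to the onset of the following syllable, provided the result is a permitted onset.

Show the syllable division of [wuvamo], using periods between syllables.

wu.va.mo

Vowels present: u, a, o; each is a nucleus, giving 3 syllables.
Between /u/ (V1) and /a/ (V2): /v/ is a single consonant, so it becomes the next onset.
Between /a/ (V2) and /o/ (V3): just /m/ — single C goes to the following onset.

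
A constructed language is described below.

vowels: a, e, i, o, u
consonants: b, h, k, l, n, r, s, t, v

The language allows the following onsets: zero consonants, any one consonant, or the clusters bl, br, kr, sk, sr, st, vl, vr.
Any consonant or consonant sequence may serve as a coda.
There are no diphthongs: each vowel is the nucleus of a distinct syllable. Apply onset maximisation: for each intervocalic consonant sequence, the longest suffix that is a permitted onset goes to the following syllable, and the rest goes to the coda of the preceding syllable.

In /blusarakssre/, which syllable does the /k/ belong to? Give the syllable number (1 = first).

3

Vowels present: u, a, a, e; each is a nucleus, giving 4 syllables.
/u…a/ gap (V1→V2): /s/ is a single consonant, so it becomes the next onset.
/a…a/ gap (V2→V3): just /r/ — single C goes to the following onset.
/a…e/ gap (V3→V4): cluster /kssr/ — the longest permitted-onset suffix is /sr/; onset = /sr/, preceding coda = /ks/.
So the parse is blu.sa.raks.sre.
The /k/ is in the coda of syllable 3 (/raks/).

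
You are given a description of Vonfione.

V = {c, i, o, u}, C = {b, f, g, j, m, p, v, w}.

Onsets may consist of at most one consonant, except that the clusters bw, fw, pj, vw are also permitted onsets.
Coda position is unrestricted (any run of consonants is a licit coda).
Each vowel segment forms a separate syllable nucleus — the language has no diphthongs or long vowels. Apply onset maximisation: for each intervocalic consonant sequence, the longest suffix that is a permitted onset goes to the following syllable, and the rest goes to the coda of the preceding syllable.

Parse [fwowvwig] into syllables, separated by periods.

fwow.vwig

The vowels are o, i — 2 nuclei, so 2 syllables.
Between /o/ (V1) and /i/ (V2): cluster /wvw/ — the longest permitted-onset suffix is /vw/; onset = /vw/, preceding coda = /w/.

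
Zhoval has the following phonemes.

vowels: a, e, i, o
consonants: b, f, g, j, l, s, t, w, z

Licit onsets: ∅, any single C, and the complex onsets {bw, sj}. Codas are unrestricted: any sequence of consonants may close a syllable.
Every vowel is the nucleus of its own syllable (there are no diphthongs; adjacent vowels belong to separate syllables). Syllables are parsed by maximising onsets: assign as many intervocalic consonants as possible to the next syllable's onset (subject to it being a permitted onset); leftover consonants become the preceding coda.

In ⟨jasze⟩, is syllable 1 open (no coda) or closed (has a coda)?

closed

The vowels are a, e — 2 nuclei, so 2 syllables.
/a…e/ gap (V1→V2): /sz/ — longest licit onset from the right is /z/, leaving /s/ as coda.
So the parse is jas.ze.
Syllable 1 is /jas/ with coda /s/, so it is closed.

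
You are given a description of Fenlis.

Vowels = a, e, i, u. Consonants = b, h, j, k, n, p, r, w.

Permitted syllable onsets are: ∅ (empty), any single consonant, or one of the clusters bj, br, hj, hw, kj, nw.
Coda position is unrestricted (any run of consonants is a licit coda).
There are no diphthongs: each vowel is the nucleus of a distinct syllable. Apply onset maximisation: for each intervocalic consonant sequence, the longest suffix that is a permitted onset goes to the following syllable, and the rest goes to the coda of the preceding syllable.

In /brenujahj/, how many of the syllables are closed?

1

The vowels are e, u, a — 3 nuclei, so 3 syllables.
V1 /e/ – V2 /u/: /n/ is a single consonant, so it becomes the next onset.
V2 /u/ – V3 /a/: /j/ is a single consonant, so it becomes the next onset.
Result: bre.nu.jahj.
Classifying each syllable: /bre/ (open), /nu/ (open), /jahj/ (closed).
Closed syllables: 1.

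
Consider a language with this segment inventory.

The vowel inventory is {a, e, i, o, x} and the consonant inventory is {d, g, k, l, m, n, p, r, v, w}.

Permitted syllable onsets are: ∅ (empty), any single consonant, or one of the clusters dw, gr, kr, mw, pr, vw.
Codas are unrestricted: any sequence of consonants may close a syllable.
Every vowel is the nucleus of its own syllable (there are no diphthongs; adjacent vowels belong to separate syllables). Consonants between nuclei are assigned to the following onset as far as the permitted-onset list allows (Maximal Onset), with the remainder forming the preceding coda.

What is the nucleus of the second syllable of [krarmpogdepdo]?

o

Nuclei (vowels): a, o, e, o → 4 syllables.
The second nucleus (vowel 2 from the left) is /o/.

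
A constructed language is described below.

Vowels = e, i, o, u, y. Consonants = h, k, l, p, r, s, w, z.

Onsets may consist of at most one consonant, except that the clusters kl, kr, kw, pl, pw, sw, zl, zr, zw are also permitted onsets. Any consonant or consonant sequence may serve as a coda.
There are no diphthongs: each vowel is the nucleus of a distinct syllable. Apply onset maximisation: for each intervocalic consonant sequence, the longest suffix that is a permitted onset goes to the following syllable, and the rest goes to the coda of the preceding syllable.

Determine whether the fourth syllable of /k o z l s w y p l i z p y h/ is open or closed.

The vowels are o, y, i, y — 4 nuclei, so 4 syllables.
V1 /o/ – V2 /y/: cluster /zlsw/ — the longest permitted-onset suffix is /sw/; onset = /sw/, preceding coda = /zl/.
V2 /y/ – V3 /i/: cluster /pl/ — /pl/ is itself a permitted onset, so the whole cluster goes right; preceding coda = ∅.
V3 /i/ – V4 /y/: /zp/ splits as /z/ + /p/ (/p/ is the longest suffix that is a licit onset).
Putting it together: kozl.swy.pliz.pyh.
Syllable 4 is /pyh/ with coda /h/, so it is closed.

closed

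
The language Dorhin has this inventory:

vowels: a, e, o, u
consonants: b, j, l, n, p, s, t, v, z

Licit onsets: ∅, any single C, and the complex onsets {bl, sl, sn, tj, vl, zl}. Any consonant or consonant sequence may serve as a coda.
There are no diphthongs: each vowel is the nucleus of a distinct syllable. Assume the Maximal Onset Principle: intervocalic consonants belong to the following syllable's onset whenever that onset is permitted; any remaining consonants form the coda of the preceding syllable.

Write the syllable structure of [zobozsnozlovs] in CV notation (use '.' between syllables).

CV.CVC.CCV.CCVCC

Vowels present: o, o, o, o; each is a nucleus, giving 4 syllables.
Between /o/ (V1) and /o/ (V2): /b/ is a single consonant, so it becomes the next onset.
Between /o/ (V2) and /o/ (V3): /zsn/ splits as /z/ + /sn/ (/sn/ is the longest suffix that is a licit onset).
Between /o/ (V3) and /o/ (V4): /zl/ is a licit onset in full, so it all attaches to the next syllable.
Putting it together: zo.boz.sno.zlovs.
Mapping each syllable to C/V: /zo/ → CV, /boz/ → CVC, /sno/ → CCV, /zlovs/ → CCVCC.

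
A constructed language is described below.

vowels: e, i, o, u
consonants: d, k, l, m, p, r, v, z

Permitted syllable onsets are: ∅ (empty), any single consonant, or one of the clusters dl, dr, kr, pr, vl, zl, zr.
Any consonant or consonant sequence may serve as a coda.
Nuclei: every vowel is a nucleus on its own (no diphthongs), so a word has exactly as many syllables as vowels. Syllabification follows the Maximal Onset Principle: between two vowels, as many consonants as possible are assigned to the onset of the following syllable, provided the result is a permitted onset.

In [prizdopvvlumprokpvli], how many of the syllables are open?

Vowels present: i, o, u, o, i; each is a nucleus, giving 5 syllables.
σ1/σ2 boundary: cluster /zd/ — the longest permitted-onset suffix is /d/; onset = /d/, preceding coda = /z/.
σ2/σ3 boundary: /pvvl/ — longest licit onset from the right is /vl/, leaving /pv/ as coda.
σ3/σ4 boundary: /mpr/; trying suffixes from longest down, /pr/ is the first permitted one, so coda /m/ | onset /pr/.
σ4/σ5 boundary: /kpvl/ — longest licit onset from the right is /vl/, leaving /kp/ as coda.
So the parse is priz.dopv.vlum.prokp.vli.
Classifying each syllable: /priz/ (closed), /dopv/ (closed), /vlum/ (closed), /prokp/ (closed), /vli/ (open).
Open syllables: 1.

1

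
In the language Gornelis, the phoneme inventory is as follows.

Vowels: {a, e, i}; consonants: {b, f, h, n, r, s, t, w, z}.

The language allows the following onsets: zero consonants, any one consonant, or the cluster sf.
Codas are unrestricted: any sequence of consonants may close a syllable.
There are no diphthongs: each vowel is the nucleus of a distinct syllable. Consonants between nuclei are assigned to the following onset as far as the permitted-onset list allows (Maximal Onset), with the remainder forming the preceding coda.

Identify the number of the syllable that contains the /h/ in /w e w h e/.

2

Vowels present: e, e; each is a nucleus, giving 2 syllables.
V1 /e/ – V2 /e/: /wh/ splits as /w/ + /h/ (/h/ is the longest suffix that is a licit onset).
Syllabification: wew.he.
The /h/ is in the onset of syllable 2 (/he/).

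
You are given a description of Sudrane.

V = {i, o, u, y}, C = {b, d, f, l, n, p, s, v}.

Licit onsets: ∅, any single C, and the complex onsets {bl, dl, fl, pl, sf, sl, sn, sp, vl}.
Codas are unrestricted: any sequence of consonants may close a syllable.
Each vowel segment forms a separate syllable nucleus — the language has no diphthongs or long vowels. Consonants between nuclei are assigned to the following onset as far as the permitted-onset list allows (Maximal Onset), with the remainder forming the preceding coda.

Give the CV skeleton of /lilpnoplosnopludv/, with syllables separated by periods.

Nuclei (vowels): i, o, o, o, u → 5 syllables.
V1 /i/ – V2 /o/: cluster /lpn/ — the longest permitted-onset suffix is /n/; onset = /n/, preceding coda = /lp/.
V2 /o/ – V3 /o/: /pl/ is a licit onset in full, so it all attaches to the next syllable.
V3 /o/ – V4 /o/: /sn/ — entire cluster is a permitted onset → onset /sn/, coda ∅.
V4 /o/ – V5 /u/: cluster /pl/ — /pl/ is itself a permitted onset, so the whole cluster goes right; preceding coda = ∅.
Syllabification: lilp.no.plo.sno.pludv.
Mapping each syllable to C/V: /lilp/ → CVCC, /no/ → CV, /plo/ → CCV, /sno/ → CCV, /pludv/ → CCVCC.

CVCC.CV.CCV.CCV.CCVCC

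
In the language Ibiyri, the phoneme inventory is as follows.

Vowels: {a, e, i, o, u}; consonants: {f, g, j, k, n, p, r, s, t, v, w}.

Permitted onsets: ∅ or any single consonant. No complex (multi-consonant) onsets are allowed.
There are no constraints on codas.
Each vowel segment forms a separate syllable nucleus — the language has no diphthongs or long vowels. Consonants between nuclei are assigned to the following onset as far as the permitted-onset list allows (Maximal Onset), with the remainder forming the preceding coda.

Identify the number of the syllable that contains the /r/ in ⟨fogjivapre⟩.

The vowels are o, i, a, e — 4 nuclei, so 4 syllables.
σ1/σ2 boundary: /gj/ — longest licit onset from the right is /j/, leaving /g/ as coda.
σ2/σ3 boundary: just /v/ — single C goes to the following onset.
σ3/σ4 boundary: /pr/; trying suffixes from longest down, /r/ is the first permitted one, so coda /p/ | onset /r/.
Putting it together: fog.ji.vap.re.
The /r/ is in the onset of syllable 4 (/re/).

4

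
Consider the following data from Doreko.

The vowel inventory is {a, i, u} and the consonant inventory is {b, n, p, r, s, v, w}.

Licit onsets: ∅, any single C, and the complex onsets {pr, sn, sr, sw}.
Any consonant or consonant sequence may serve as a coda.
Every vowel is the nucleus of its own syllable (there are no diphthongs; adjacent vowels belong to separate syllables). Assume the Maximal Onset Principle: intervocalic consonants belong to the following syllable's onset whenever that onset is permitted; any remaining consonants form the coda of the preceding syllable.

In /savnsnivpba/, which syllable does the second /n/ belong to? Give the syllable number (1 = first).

The vowels are a, i, a — 3 nuclei, so 3 syllables.
σ1/σ2 boundary: /vnsn/; trying suffixes from longest down, /sn/ is the first permitted one, so coda /vn/ | onset /sn/.
σ2/σ3 boundary: /vpb/ — longest licit onset from the right is /b/, leaving /vp/ as coda.
So the parse is savn.snivp.ba.
The second /n/ is in the onset of syllable 2 (/snivp/).

2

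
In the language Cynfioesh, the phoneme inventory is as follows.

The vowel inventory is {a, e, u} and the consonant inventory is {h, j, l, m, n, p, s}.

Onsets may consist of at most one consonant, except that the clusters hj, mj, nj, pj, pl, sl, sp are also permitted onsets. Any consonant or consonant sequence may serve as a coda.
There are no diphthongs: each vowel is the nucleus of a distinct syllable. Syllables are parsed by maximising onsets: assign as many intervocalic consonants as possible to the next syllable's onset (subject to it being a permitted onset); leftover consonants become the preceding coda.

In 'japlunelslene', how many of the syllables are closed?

1

Vowels present: a, u, e, e, e; each is a nucleus, giving 5 syllables.
/a…u/ gap (V1→V2): /pl/ is a licit onset in full, so it all attaches to the next syllable.
/u…e/ gap (V2→V3): /n/ is a single consonant, so it becomes the next onset.
/e…e/ gap (V3→V4): /lsl/ — longest licit onset from the right is /sl/, leaving /l/ as coda.
/e…e/ gap (V4→V5): /n/ is a single consonant, so it becomes the next onset.
So the parse is ja.plu.nel.sle.ne.
Classifying each syllable: /ja/ (open), /plu/ (open), /nel/ (closed), /sle/ (open), /ne/ (open).
Closed syllables: 1.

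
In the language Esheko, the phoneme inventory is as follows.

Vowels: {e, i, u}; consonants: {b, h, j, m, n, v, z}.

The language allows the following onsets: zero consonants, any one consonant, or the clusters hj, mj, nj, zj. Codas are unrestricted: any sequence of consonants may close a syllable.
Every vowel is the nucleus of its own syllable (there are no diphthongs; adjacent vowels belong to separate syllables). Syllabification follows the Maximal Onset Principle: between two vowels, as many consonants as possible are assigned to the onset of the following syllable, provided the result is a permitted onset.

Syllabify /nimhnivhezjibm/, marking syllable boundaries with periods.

Vowels present: i, i, e, i; each is a nucleus, giving 4 syllables.
V1 /i/ – V2 /i/: /mhn/ splits as /mh/ + /n/ (/n/ is the longest suffix that is a licit onset).
V2 /i/ – V3 /e/: cluster /vh/ — the longest permitted-onset suffix is /h/; onset = /h/, preceding coda = /v/.
V3 /e/ – V4 /i/: cluster /zj/ — /zj/ is itself a permitted onset, so the whole cluster goes right; preceding coda = ∅.

nimh.niv.he.zjibm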